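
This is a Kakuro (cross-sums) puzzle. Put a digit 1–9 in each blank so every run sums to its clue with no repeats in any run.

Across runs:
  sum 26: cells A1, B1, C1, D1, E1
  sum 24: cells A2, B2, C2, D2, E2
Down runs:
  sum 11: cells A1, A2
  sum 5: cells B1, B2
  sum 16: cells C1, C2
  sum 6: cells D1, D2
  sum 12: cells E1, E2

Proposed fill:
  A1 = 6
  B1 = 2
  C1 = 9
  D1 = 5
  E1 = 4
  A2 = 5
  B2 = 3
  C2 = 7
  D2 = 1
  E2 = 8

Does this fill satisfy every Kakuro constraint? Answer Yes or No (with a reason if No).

Yes

Across: 6+2+9+5+4=26; 5+3+7+1+8=24. Down: 6+5=11; 2+3=5; 9+7=16; 5+1=6; 4+8=12. No digit repeats within any run.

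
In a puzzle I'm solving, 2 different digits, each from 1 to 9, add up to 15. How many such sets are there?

2

2 distinct digits from 1–9 sum between 3 and 17.
Enumerating: {6,9}, {7,8}.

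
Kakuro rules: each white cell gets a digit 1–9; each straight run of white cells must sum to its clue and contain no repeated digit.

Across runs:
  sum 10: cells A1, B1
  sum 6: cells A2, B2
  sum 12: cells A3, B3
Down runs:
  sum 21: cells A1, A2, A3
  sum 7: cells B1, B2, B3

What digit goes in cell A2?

7 in 3 cells must be {1,2,4}.
The 12 across and the 7 down share only 4, so B3 = 4.
A3 = 12 − 4 = 8 completes the 12 across.
Given what's placed, A2 must be 4 to fit the 6 across and 21 down.
B2 = 6 − 4 = 2 completes the 6 across.
A1 = 21 − 12 = 9 completes the 21 down.
B1 = 10 − 9 = 1 completes the 10 across.

4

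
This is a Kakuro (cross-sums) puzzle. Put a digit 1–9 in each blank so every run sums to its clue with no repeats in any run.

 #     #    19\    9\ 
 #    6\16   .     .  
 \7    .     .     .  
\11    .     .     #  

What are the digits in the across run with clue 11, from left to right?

16 in 2 cells must be {7,9}; 7 in 3 cells must be {1,2,4}.
The 16 across and the 9 down share only 7, so R1C3 = 7.
R2C3 = 9 − 7 = 2 completes the 9 down.
R1C2 = 16 − 7 = 9 completes the 16 across.
R2C2 = 4: the only remaining digit allowed by both the 7 across and the 19 down.
R3C2 = 19 − 13 = 6 completes the 19 down.
R2C1 = 7 − 6 = 1 completes the 7 across.
R3C1 = 11 − 6 = 5 completes the 11 across.

5, 6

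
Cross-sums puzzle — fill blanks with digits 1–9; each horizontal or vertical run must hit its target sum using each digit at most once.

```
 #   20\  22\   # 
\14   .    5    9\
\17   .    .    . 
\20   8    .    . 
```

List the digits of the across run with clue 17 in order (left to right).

R1C1 = 14 − 5 = 9 completes the 14 across.
R2C1 = 20 − 17 = 3 completes the 20 down.
R3C2 = 9: the only remaining digit allowed by both the 20 across and the 22 down.
R3C3 = 20 − 17 = 3 completes the 20 across.
R2C2 = 22 − 14 = 8 completes the 22 down.
R2C3 = 17 − 11 = 6 completes the 17 across.

3 8 6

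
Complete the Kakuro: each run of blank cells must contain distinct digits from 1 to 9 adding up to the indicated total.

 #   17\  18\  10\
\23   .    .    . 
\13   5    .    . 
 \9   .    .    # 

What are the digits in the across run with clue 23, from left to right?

23 in 3 cells must be {6,8,9}.
No cell is forced outright now. R1C1 can only be 8 or 9 (the digits allowed by both its 23 across and its 17 down). If R1C1 = 9: that forces R3C1 = 3, R3C2 = 6, R1C2 = 8, R1C3 = 6, after which R2C2 would have to be in {1,2,6,7} for the 13 across but in {4} for the 18 down — contradiction. So R1C1 = 8.
R3C1 = 17 − 13 = 4 completes the 17 down.
R3C2 = 9 − 4 = 5 completes the 9 across.
No cell is forced outright now. R2C2 can only be 6 or 7 (the digits allowed by both its 13 across and its 18 down). If R2C2 = 6: then R1C2 would have to be in {6,9} for the 23 across but in {7} for the 18 down — contradiction. So R2C2 = 7.
R1C2 = 18 − 12 = 6 completes the 18 down.
R1C3 = 23 − 14 = 9 completes the 23 across.
R2C3 = 13 − 12 = 1 completes the 13 across.

8 6 9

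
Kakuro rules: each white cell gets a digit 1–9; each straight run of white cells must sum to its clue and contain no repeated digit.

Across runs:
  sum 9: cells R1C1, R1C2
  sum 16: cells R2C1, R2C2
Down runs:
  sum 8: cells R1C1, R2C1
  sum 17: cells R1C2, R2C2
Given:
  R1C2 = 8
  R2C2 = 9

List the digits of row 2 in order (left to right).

7 9

16 in 2 cells must be {7,9}; 17 in 2 cells must be {8,9}.
R1C1 = 9 − 8 = 1 completes the 9 across.
R2C1 = 16 − 9 = 7 completes the 16 across.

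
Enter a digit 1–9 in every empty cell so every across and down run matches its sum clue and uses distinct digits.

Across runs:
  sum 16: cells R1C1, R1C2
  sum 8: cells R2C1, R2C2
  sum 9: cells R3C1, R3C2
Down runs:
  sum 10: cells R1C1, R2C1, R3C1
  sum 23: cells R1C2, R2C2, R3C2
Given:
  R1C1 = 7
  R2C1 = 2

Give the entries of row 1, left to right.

16 in 2 cells must be {7,9}; 23 in 3 cells must be {6,8,9}.
R1C2 = 16 − 7 = 9 completes the 16 across.
R2C2 = 8 − 2 = 6 completes the 8 across.
R3C1 = 10 − 9 = 1 completes the 10 down.
R3C2 = 9 − 1 = 8 completes the 9 across.

7, 9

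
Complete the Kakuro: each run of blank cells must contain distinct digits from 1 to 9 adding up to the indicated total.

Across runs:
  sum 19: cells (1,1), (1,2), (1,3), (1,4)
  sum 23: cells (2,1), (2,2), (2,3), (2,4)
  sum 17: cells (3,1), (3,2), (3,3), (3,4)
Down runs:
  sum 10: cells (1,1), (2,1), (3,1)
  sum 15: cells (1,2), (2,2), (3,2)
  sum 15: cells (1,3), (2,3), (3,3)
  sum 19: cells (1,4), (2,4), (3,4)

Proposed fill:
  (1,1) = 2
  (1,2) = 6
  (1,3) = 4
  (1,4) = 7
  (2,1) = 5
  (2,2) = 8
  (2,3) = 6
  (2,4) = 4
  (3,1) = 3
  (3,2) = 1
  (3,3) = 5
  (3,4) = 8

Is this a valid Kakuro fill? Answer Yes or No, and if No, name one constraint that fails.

Across: 2+6+4+7=19; 5+8+6+4=23; 3+1+5+8=17. Down: 2+5+3=10; 6+8+1=15; 4+6+5=15; 7+4+8=19. No digit repeats within any run.

Yes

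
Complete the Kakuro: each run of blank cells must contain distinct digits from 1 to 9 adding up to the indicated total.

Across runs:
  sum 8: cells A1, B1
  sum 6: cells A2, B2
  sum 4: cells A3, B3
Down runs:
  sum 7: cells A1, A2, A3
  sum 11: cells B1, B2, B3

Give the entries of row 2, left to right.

4 2

4 in 2 cells must be {1,3}; 7 in 3 cells must be {1,2,4}.
The 4 across and the 7 down share only 1, so A3 = 1.
B3 = 4 − 1 = 3 completes the 4 across.
Given what's placed, A1 must be 2 to fit the 8 across and 7 down.
B1 = 8 − 2 = 6 completes the 8 across.
A2 = 7 − 3 = 4 completes the 7 down.
B2 = 6 − 4 = 2 completes the 6 across.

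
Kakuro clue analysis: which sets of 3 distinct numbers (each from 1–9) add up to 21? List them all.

3 distinct digits from 1–9 sum between 6 and 24.

{4,8,9}; {5,7,9}; {6,7,8}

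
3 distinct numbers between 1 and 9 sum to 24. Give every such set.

3 distinct digits from 1–9 sum between 6 and 24.
Only one set works: {7,8,9}.

{7,8,9}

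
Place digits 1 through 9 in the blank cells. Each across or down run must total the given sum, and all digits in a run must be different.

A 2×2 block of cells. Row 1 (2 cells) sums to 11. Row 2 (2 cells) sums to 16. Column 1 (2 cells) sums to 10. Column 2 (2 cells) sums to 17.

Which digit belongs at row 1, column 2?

8

16 in 2 cells must be {7,9}; 17 in 2 cells must be {8,9}.
The 16 across and the 17 down share only 9, so (2,2) = 9.
(1,2) = 17 − 9 = 8 completes the 17 down.
(2,1) = 16 − 9 = 7 completes the 16 across.
(1,1) = 11 − 8 = 3 completes the 11 across.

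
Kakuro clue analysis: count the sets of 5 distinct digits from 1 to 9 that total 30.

6

5 distinct digits from 1–9 sum between 15 and 35.
Enumerating: {1,5,7,8,9}, {2,4,7,8,9}, {2,5,6,8,9}, {3,4,6,8,9}, {3,5,6,7,9}, {4,5,6,7,8}.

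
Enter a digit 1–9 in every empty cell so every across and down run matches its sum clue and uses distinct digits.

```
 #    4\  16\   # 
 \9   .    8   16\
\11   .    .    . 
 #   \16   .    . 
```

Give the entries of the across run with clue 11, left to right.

3 1 7

16 in 2 cells must be {7,9}; 4 in 2 cells must be {1,3}.
R1C1 = 9 − 8 = 1 completes the 9 across.
R2C1 = 4 − 1 = 3 completes the 4 down.
Given what's placed, R2C3 must be 7 to fit the 11 across and 16 down.
Given what's placed, R3C2 must be 7 to fit the 16 across and 16 down.
R3C3 = 16 − 7 = 9 completes the 16 across.
R2C2 = 11 − 10 = 1 completes the 11 across.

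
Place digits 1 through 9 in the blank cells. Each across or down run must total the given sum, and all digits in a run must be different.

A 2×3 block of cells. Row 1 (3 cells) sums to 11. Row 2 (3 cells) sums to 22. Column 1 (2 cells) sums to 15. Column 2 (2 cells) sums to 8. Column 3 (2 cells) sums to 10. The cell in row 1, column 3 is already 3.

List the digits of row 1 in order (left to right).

6, 2, 3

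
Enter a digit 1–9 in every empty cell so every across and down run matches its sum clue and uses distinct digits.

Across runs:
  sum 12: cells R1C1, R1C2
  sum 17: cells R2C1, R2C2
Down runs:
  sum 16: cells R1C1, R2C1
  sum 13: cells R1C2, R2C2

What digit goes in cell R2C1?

17 in 2 cells must be {8,9}; 16 in 2 cells must be {7,9}.
The 17 across and the 16 down share only 9, so R2C1 = 9.
R2C2 = 17 − 9 = 8 completes the 17 across.
R1C1 = 16 − 9 = 7 completes the 16 down.
R1C2 = 12 − 7 = 5 completes the 12 across.

9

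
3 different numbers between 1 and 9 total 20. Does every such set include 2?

Counterexample: {3,8,9} sums to 20 without using 2.

No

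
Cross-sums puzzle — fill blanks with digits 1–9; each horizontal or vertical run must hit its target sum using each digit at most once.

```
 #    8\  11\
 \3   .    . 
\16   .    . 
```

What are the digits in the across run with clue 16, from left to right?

7 9

3 in 2 cells must be {1,2}; 16 in 2 cells must be {7,9}.
The 3 across and the 11 down share only 2, so R1C2 = 2.
The 16 across and the 8 down share only 7, so R2C1 = 7.
R2C2 = 16 − 7 = 9 completes the 16 across.
R1C1 = 3 − 2 = 1 completes the 3 across.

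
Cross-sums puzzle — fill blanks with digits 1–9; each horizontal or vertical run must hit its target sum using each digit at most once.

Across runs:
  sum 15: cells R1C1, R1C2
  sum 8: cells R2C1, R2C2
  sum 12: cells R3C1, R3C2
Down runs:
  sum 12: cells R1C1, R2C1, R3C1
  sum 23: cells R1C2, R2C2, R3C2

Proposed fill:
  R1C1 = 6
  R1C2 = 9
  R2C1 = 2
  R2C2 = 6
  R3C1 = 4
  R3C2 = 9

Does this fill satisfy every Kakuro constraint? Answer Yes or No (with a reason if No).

No — the down run R1C2–R3C2 sums to 24, not 23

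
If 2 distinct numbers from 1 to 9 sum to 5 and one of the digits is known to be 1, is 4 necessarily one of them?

Yes

The only way to make 5 from 2 distinct digits under that restriction is {1,4}, which contains 4.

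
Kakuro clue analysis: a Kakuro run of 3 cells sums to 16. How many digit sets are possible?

8

3 distinct digits from 1–9 sum between 6 and 24.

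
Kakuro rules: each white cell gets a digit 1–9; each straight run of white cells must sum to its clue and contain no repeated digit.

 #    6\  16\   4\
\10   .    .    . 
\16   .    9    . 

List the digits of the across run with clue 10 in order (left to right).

2 7 1

16 in 2 cells must be {7,9}; 4 in 2 cells must be {1,3}.
R1C2 = 16 − 9 = 7 completes the 16 down.
R1C3 = 1: the only remaining digit allowed by both the 10 across and the 4 down.
R2C3 = 4 − 1 = 3 completes the 4 down.
R1C1 = 10 − 8 = 2 completes the 10 across.
R2C1 = 16 − 12 = 4 completes the 16 across.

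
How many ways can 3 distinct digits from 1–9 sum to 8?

2

3 distinct digits from 1–9 sum between 6 and 24.
Enumerating: {1,2,5}, {1,3,4}.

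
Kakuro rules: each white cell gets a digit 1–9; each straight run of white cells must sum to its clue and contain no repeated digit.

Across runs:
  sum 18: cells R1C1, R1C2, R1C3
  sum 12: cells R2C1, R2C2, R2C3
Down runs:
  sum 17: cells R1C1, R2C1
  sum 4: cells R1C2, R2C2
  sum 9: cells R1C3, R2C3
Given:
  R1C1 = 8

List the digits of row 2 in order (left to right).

17 in 2 cells must be {8,9}; 4 in 2 cells must be {1,3}.
R2C1 = 17 − 8 = 9 completes the 17 down.
R2C2 = 1: the only remaining digit allowed by both the 12 across and the 4 down.
R2C3 = 12 − 10 = 2 completes the 12 across.
R1C2 = 4 − 1 = 3 completes the 4 down.
R1C3 = 18 − 11 = 7 completes the 18 across.

9 1 2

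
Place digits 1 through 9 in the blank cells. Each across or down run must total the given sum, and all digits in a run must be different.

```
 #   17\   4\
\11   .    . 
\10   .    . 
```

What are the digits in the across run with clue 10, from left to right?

17 in 2 cells must be {8,9}; 4 in 2 cells must be {1,3}.
The 11 across and the 4 down share only 3, so R1C2 = 3.
R2C2 = 4 − 3 = 1 completes the 4 down.
R1C1 = 11 − 3 = 8 completes the 11 across.
R2C1 = 10 − 1 = 9 completes the 10 across.

9 1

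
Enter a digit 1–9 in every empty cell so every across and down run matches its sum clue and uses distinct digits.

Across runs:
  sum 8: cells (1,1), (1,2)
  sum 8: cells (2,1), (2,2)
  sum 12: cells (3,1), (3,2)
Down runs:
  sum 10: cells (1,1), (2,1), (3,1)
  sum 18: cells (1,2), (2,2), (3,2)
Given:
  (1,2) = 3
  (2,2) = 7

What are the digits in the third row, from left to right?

(1,1) = 8 − 3 = 5 completes the 8 across.
(2,1) = 8 − 7 = 1 completes the 8 across.
(3,1) = 10 − 6 = 4 completes the 10 down.
(3,2) = 12 − 4 = 8 completes the 12 across.

4 8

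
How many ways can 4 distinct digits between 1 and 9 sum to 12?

2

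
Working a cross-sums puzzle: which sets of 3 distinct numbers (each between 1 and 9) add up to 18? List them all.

{1,8,9}; {2,7,9}; {3,6,9}; {3,7,8}; {4,5,9}; {4,6,8}; {5,6,7}

3 distinct digits from 1–9 sum between 6 and 24.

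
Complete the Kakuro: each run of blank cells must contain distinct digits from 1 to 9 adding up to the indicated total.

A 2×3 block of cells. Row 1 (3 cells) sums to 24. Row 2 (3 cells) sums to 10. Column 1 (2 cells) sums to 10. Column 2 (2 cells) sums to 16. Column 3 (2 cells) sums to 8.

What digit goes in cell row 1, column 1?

8

24 in 3 cells must be {7,8,9}; 16 in 2 cells must be {7,9}.
The 24 across and the 8 down share only 7, so (1,3) = 7.
The 10 across and the 16 down share only 7, so (2,2) = 7.
(2,3) = 8 − 7 = 1 completes the 8 down.
(1,2) = 16 − 7 = 9 completes the 16 down.
(2,1) = 10 − 8 = 2 completes the 10 across.
(1,1) = 24 − 16 = 8 completes the 24 across.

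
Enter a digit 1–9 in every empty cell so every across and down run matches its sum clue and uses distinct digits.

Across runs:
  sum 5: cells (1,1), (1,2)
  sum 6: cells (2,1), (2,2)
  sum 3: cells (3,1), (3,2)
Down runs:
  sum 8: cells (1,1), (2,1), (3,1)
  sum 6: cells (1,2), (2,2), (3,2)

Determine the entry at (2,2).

3 in 2 cells must be {1,2}; 6 in 3 cells must be {1,2,3}.
Nothing is forced directly, so branch on (3,1), whose candidates are 1 or 2. If (3,1) = 2: that forces (1,1) = 1, after which (1,2) would have to be in {4} for the 5 across but in {1,2,3} for the 6 down — contradiction. So (3,1) = 1.
(3,2) = 3 − 1 = 2 completes the 3 across.
Given what's placed, (2,2) must be 1 to fit the 6 across and 6 down.
(1,2) = 6 − 3 = 3 completes the 6 down.
(2,1) = 6 − 1 = 5 completes the 6 across.
(1,1) = 5 − 3 = 2 completes the 5 across.

1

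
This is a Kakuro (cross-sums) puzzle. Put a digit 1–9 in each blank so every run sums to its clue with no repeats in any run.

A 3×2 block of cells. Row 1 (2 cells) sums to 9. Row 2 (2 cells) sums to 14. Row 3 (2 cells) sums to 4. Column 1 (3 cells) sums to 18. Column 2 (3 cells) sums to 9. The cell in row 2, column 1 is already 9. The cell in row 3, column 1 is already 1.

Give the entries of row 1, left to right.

8 1

4 in 2 cells must be {1,3}.
(1,1) = 18 − 10 = 8 completes the 18 down.
(1,2) = 9 − 8 = 1 completes the 9 across.
(2,2) = 14 − 9 = 5 completes the 14 across.
(3,2) = 4 − 1 = 3 completes the 4 across.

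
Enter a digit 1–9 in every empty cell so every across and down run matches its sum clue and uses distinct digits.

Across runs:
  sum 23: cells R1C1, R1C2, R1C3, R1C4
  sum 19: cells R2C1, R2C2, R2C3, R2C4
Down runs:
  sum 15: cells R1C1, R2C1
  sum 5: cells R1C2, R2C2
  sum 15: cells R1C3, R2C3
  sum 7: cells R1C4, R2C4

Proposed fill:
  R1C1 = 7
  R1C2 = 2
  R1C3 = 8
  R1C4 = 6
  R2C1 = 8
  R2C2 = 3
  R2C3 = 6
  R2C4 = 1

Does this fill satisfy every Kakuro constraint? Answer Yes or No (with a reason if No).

No — the down run R1C3–R2C3 sums to 14, not 15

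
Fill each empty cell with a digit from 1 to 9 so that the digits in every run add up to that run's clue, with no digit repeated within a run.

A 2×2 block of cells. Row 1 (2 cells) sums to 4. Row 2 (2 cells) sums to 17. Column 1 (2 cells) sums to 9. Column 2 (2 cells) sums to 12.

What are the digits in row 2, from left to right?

8 9

4 in 2 cells must be {1,3}; 17 in 2 cells must be {8,9}.
The 4 across and the 12 down share only 3, so (1,2) = 3.
The 17 across and the 9 down share only 8, so (2,1) = 8.
(2,2) = 17 − 8 = 9 completes the 17 across.
(1,1) = 4 − 3 = 1 completes the 4 across.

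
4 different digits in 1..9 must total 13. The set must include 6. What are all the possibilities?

4 distinct digits from 1–9 sum between 10 and 30.
Keeping only sets containing 6.
Only one set works: {1,2,4,6}.

{1,2,4,6}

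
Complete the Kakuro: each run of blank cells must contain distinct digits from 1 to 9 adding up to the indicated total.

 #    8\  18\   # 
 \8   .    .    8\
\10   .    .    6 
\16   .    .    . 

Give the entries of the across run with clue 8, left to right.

2 6

R3C3 = 8 − 6 = 2 completes the 8 down.
Given what's placed, R3C1 must be 5 to fit the 16 across and 8 down.
R3C2 = 16 − 7 = 9 completes the 16 across.
Given what's placed, R2C1 must be 1 to fit the 10 across and 8 down.
R2C2 = 10 − 7 = 3 completes the 10 across.
R1C1 = 8 − 6 = 2 completes the 8 down.
R1C2 = 8 − 2 = 6 completes the 8 across.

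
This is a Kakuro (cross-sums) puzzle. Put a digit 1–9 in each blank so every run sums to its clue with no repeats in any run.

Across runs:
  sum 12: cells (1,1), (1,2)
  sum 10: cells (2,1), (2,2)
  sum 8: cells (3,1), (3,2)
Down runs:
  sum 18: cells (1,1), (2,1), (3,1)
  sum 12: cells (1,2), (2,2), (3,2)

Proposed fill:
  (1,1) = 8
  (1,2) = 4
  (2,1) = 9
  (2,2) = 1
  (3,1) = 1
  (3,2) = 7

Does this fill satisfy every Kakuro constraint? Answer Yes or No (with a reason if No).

Across: 8+4=12; 9+1=10; 1+7=8. Down: 8+9+1=18; 4+1+7=12. No digit repeats within any run.

Yes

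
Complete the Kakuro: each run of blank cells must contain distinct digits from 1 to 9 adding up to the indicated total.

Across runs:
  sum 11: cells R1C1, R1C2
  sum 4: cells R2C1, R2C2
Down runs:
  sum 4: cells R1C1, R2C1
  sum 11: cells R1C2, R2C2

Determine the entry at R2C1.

4 in 2 cells must be {1,3}.
The 11 across and the 4 down share only 3, so R1C1 = 3.
R1C2 = 11 − 3 = 8 completes the 11 across.
R2C1 = 4 − 3 = 1 completes the 4 down.
R2C2 = 4 − 1 = 3 completes the 4 across.

1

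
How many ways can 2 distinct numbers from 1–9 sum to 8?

2 distinct digits from 1–9 sum between 3 and 17.
Enumerating: {1,7}, {2,6}, {3,5}.

3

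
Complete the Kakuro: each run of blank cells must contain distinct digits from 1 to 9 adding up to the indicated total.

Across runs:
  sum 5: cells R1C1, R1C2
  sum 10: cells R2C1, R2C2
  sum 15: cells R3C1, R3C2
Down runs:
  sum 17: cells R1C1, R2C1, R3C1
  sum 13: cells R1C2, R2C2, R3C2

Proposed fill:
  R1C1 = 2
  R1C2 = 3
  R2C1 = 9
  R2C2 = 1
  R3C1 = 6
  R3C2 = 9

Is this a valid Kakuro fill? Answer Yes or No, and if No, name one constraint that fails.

Yes

Across: 2+3=5; 9+1=10; 6+9=15. Down: 2+9+6=17; 3+1+9=13. No digit repeats within any run.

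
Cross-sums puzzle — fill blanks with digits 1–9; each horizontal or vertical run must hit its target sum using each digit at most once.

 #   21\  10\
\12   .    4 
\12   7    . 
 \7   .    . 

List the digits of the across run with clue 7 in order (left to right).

6, 1

R1C1 = 12 − 4 = 8 completes the 12 across.
R2C2 = 12 − 7 = 5 completes the 12 across.
R3C1 = 21 − 15 = 6 completes the 21 down.
R3C2 = 7 − 6 = 1 completes the 7 across.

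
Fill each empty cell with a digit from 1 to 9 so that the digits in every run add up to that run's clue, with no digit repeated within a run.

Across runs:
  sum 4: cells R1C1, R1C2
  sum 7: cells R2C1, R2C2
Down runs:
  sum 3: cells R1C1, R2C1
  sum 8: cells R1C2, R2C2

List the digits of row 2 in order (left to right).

2, 5

4 in 2 cells must be {1,3}; 3 in 2 cells must be {1,2}.
The 4 across and the 3 down share only 1, so R1C1 = 1.
R1C2 = 4 − 1 = 3 completes the 4 across.
R2C1 = 3 − 1 = 2 completes the 3 down.
R2C2 = 7 − 2 = 5 completes the 7 across.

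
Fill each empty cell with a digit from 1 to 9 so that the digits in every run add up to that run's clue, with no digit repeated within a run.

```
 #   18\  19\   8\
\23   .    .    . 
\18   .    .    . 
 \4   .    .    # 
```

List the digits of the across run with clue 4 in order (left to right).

23 in 3 cells must be {6,8,9}; 4 in 2 cells must be {1,3}.
Only 6 fits R1C3 under both its across sum 23 and down sum 8.
R2C3 = 8 − 6 = 2 completes the 8 down.
The 4 across and the 19 down share only 3, so R3C2 = 3.
R1C2 = 9: the only remaining digit allowed by both the 23 across and the 19 down.
R2C2 = 19 − 12 = 7 completes the 19 down.
R3C1 = 4 − 3 = 1 completes the 4 across.

1 3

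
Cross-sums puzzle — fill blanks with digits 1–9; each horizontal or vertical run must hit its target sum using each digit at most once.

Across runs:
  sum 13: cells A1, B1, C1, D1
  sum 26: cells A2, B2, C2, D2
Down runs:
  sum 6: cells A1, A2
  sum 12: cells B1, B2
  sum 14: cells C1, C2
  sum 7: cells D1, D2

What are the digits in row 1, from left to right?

Nothing is forced directly, so branch on C1, whose candidates are 5 or 6. If C1 = 6: that forces B1 = 4, B2 = 8, after which C2 would have to be in {2,3,4,5,6,7,9} for the 26 across but in {8} for the 14 down — contradiction. So C1 = 5.
C2 = 14 − 5 = 9 completes the 14 down.
Nothing is forced directly, so branch on B1, whose candidates are 3 or 4. If B1 = 3: then B2 would have to be in {2,3,4,5,6,7,8} for the 26 across but in {9} for the 12 down — contradiction. So B1 = 4.
A1 = 1: the only remaining digit allowed by both the 13 across and the 6 down.
D1 = 13 − 10 = 3 completes the 13 across.
A2 = 6 − 1 = 5 completes the 6 down.
B2 = 12 − 4 = 8 completes the 12 down.
D2 = 26 − 22 = 4 completes the 26 across.

1 4 5 3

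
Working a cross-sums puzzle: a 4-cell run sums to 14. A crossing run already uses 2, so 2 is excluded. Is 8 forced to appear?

No

The only way to make 14 from 4 distinct digits under that restriction is {1,3,4,6}, which does not contain 8.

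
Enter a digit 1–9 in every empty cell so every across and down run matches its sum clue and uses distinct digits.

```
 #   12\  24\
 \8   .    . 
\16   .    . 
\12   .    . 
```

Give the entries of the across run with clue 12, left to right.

4 8

16 in 2 cells must be {7,9}; 24 in 3 cells must be {7,8,9}.
The 8 across and the 24 down share only 7, so R1C2 = 7.
Given what's placed, R2C2 must be 9 to fit the 16 across and 24 down.
R3C2 = 24 − 16 = 8 completes the 24 down.
R1C1 = 8 − 7 = 1 completes the 8 across.
R2C1 = 16 − 9 = 7 completes the 16 across.
R3C1 = 12 − 8 = 4 completes the 12 across.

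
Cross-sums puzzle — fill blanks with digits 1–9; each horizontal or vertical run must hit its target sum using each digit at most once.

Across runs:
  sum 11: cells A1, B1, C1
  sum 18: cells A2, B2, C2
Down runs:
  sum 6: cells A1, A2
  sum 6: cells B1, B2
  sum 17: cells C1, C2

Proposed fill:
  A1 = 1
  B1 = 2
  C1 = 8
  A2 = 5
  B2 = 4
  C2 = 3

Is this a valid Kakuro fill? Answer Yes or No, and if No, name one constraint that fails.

No — the down run C1–C2 sums to 11, not 17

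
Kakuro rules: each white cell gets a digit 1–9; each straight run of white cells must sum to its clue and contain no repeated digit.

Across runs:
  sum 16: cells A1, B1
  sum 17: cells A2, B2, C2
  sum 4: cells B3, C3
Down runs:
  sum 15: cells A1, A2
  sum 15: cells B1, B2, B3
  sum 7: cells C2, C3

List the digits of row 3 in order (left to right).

16 in 2 cells must be {7,9}; 4 in 2 cells must be {1,3}.
Nothing is forced directly, so branch on C3, whose candidates are 1 or 3. If C3 = 1: that forces C2 = 6, B3 = 3, B1 = 7, after which B2 would have to be in {2,3,4,7,8,9} for the 17 across but in {5} for the 15 down — contradiction. So C3 = 3.
C2 = 7 − 3 = 4 completes the 7 down.
B3 = 4 − 3 = 1 completes the 4 across.
B1 = 9: the only remaining digit allowed by both the 16 across and the 15 down.
B2 = 15 − 10 = 5 completes the 15 down.
A1 = 16 − 9 = 7 completes the 16 across.
A2 = 17 − 9 = 8 completes the 17 across.

1 3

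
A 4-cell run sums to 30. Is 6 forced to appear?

Yes

The only way to make 30 from 4 distinct digits is {6,7,8,9}, which contains 6.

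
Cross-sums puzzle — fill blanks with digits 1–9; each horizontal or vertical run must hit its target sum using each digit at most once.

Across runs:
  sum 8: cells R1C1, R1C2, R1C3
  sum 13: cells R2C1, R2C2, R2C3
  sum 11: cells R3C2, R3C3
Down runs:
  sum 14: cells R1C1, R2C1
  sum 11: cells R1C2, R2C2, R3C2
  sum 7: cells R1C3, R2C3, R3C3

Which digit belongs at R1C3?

2

7 in 3 cells must be {1,2,4}.
Only 5 fits R1C1 under both its across sum 8 and down sum 14.
R2C1 = 14 − 5 = 9 completes the 14 down.
Given what's placed, R2C3 must be 1 to fit the 13 across and 7 down.
R1C3 = 2: the only remaining digit allowed by both the 8 across and the 7 down.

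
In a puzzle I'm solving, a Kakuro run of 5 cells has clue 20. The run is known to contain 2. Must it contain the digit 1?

No

Counterexample: {2,3,4,5,6} sums to 20 under that restriction without using 1.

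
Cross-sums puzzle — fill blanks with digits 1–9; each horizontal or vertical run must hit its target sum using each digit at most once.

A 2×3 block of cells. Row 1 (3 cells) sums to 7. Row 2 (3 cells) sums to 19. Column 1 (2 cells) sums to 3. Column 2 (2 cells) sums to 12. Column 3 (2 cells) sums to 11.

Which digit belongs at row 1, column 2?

4

7 in 3 cells must be {1,2,4}; 3 in 2 cells must be {1,2}.
The 7 across and the 12 down share only 4, so (1,2) = 4.
Given what's placed, (1,3) must be 2 to fit the 7 across and 11 down.
(2,1) = 2: only digit in both the 19-across and 3-down candidate sets.
(2,2) = 12 − 4 = 8 completes the 12 down.
(2,3) = 19 − 10 = 9 completes the 19 across.
(1,1) = 7 − 6 = 1 completes the 7 across.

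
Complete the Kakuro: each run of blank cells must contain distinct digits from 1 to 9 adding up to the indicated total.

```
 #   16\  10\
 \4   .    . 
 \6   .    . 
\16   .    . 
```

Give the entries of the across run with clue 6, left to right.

4 in 2 cells must be {1,3}; 16 in 2 cells must be {7,9}.
The 16 across and the 10 down share only 7, so R3C2 = 7.
Given what's placed, R1C2 must be 1 to fit the 4 across and 10 down.
R2C2 = 10 − 8 = 2 completes the 10 down.
R3C1 = 16 − 7 = 9 completes the 16 across.
R1C1 = 4 − 1 = 3 completes the 4 across.
R2C1 = 6 − 2 = 4 completes the 6 across.

4 2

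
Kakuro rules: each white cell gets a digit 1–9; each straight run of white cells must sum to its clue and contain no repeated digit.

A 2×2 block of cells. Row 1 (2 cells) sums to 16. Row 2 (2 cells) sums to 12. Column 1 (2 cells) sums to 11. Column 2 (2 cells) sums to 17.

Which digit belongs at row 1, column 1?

7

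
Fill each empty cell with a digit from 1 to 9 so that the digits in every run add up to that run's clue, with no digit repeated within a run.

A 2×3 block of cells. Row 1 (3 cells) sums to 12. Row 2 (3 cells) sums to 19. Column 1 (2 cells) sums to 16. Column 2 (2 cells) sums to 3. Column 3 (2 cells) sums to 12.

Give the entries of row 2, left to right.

9 2 8

16 in 2 cells must be {7,9}; 3 in 2 cells must be {1,2}.
The 19 across and the 3 down share only 2, so (2,2) = 2.
(1,2) = 3 − 2 = 1 completes the 3 down.
Given what's placed, (2,1) must be 9 to fit the 19 across and 16 down.
(2,3) = 19 − 11 = 8 completes the 19 across.
(1,1) = 16 − 9 = 7 completes the 16 down.
(1,3) = 12 − 8 = 4 completes the 12 across.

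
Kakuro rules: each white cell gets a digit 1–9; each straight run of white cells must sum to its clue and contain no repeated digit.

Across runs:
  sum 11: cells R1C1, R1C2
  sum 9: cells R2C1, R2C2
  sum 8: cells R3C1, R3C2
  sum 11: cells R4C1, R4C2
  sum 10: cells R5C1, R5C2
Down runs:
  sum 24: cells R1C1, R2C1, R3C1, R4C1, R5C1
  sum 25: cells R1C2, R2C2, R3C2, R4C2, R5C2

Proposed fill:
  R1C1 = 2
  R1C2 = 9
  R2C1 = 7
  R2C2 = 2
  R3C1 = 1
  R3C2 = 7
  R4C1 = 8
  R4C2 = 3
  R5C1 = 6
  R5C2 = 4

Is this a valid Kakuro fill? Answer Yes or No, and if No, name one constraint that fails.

Yes

Across: 2+9=11; 7+2=9; 1+7=8; 8+3=11; 6+4=10. Down: 2+7+1+8+6=24; 9+2+7+3+4=25. No digit repeats within any run.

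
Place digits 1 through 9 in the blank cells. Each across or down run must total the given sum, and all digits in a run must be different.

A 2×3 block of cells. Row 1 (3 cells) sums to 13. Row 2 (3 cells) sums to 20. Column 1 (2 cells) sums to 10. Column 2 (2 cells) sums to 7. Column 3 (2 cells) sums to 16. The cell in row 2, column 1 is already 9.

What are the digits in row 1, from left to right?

1, 3, 9

16 in 2 cells must be {7,9}.
(1,1) = 10 − 9 = 1 completes the 10 down.
Given what's placed, (2,3) must be 7 to fit the 20 across and 16 down.
(1,3) = 16 − 7 = 9 completes the 16 down.
(2,2) = 20 − 16 = 4 completes the 20 across.
(1,2) = 13 − 10 = 3 completes the 13 across.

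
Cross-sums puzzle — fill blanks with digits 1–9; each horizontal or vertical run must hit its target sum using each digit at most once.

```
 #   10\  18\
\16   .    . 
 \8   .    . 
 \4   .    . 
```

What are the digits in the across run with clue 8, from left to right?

2 6

16 in 2 cells must be {7,9}; 4 in 2 cells must be {1,3}.
The 16 across and the 10 down share only 7, so R1C1 = 7.
R1C2 = 16 − 7 = 9 completes the 16 across.
Given what's placed, R3C1 must be 1 to fit the 4 across and 10 down.
R3C2 = 4 − 1 = 3 completes the 4 across.
R2C1 = 10 − 8 = 2 completes the 10 down.
R2C2 = 8 − 2 = 6 completes the 8 across.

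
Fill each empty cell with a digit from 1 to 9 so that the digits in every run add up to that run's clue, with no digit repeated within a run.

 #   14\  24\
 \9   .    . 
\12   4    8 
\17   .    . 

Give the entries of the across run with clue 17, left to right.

17 in 2 cells must be {8,9}; 24 in 3 cells must be {7,8,9}.
R1C2 = 7: the only remaining digit allowed by both the 9 across and the 24 down.
R3C2 = 24 − 15 = 9 completes the 24 down.
R1C1 = 9 − 7 = 2 completes the 9 across.
R3C1 = 17 − 9 = 8 completes the 17 across.

8, 9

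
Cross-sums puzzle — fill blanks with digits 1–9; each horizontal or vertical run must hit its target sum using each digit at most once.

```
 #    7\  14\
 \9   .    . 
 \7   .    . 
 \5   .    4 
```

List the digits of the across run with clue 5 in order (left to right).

1, 4

7 in 3 cells must be {1,2,4}.
R3C1 = 5 − 4 = 1 completes the 5 across.
Nothing is forced directly, so branch on R1C1, whose candidates are 2 or 4. If R1C1 = 4: then R1C2 would have to be in {5} for the 9 across but in {1,2,3,7,8,9} for the 14 down — contradiction. So R1C1 = 2.
R1C2 = 9 − 2 = 7 completes the 9 across.
R2C1 = 7 − 3 = 4 completes the 7 down.
R2C2 = 7 − 4 = 3 completes the 7 across.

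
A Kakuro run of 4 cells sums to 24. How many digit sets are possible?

8

4 distinct digits from 1–9 sum between 10 and 30.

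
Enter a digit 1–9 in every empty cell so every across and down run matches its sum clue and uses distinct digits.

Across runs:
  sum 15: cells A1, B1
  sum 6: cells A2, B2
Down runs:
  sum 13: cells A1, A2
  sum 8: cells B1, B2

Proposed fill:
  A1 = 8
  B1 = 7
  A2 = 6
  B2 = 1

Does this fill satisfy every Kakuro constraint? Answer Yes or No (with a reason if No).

No — the down run A1–A2 sums to 14, not 13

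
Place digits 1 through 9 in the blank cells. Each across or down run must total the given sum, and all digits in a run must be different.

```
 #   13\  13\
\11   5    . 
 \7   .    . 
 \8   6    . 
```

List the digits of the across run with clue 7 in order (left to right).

R1C2 = 11 − 5 = 6 completes the 11 across.
R2C1 = 13 − 11 = 2 completes the 13 down.
R2C2 = 7 − 2 = 5 completes the 7 across.
R3C2 = 8 − 6 = 2 completes the 8 across.

2 5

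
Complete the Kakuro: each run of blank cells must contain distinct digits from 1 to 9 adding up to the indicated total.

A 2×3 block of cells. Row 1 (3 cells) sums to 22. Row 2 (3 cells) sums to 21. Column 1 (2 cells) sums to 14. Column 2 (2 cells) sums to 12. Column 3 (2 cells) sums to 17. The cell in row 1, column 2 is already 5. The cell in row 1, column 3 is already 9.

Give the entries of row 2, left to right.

17 in 2 cells must be {8,9}.
(1,1) = 22 − 14 = 8 completes the 22 across.
(2,1) = 14 − 8 = 6 completes the 14 down.
(2,2) = 12 − 5 = 7 completes the 12 down.
(2,3) = 21 − 13 = 8 completes the 21 across.

6 7 8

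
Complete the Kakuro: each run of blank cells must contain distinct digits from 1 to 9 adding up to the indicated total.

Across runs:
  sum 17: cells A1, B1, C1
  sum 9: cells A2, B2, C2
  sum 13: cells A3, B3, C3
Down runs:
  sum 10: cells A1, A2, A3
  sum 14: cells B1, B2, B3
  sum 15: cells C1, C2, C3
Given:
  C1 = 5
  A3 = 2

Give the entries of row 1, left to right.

3 9 5

A1 = 3: the only remaining digit allowed by both the 17 across and the 10 down.
B1 = 17 − 8 = 9 completes the 17 across.
A2 = 10 − 5 = 5 completes the 10 down.
Nothing is forced directly, so branch on B3, whose candidates are 3 or 4. If B3 = 3: then B2 would have to be in {1,3} for the 9 across but in {2} for the 14 down — contradiction. So B3 = 4.
B2 = 14 − 13 = 1 completes the 14 down.
C2 = 9 − 6 = 3 completes the 9 across.
C3 = 13 − 6 = 7 completes the 13 across.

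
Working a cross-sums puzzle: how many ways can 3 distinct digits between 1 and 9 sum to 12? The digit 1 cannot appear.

3 distinct digits from 1–9 sum between 6 and 24.
Dropping sets that contain 1.
Enumerating: {2,3,7}, {2,4,6}, {3,4,5}.

3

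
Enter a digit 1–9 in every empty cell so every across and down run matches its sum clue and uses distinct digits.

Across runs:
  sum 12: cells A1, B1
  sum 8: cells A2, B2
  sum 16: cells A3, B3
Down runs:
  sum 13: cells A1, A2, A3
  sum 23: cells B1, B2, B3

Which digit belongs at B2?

16 in 2 cells must be {7,9}; 23 in 3 cells must be {6,8,9}.
The 8 across and the 23 down share only 6, so B2 = 6.
Given what's placed, B3 must be 9 to fit the 16 across and 23 down.
B1 = 23 − 15 = 8 completes the 23 down.
A2 = 8 − 6 = 2 completes the 8 across.
A3 = 16 − 9 = 7 completes the 16 across.
A1 = 12 − 8 = 4 completes the 12 across.

6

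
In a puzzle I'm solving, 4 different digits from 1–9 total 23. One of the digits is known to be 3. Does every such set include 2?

Counterexample: {3,4,7,9} sums to 23 under that restriction without using 2.

No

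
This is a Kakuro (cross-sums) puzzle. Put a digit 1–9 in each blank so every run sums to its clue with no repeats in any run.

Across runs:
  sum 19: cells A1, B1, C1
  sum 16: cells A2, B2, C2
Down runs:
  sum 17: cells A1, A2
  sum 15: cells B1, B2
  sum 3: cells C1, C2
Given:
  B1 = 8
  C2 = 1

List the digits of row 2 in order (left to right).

17 in 2 cells must be {8,9}; 3 in 2 cells must be {1,2}.
A1 = 9: the only remaining digit allowed by both the 19 across and the 17 down.
C1 = 19 − 17 = 2 completes the 19 across.
A2 = 17 − 9 = 8 completes the 17 down.
B2 = 16 − 9 = 7 completes the 16 across.

8, 7, 1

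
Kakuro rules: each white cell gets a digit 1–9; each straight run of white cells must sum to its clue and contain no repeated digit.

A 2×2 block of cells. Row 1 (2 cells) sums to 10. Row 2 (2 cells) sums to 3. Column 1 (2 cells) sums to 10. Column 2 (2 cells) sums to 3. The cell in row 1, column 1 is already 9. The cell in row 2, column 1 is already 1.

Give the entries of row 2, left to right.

1 2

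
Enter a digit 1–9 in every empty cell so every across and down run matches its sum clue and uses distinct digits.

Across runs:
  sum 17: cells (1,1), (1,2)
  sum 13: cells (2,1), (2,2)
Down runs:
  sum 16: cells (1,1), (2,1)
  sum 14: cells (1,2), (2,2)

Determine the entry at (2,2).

17 in 2 cells must be {8,9}; 16 in 2 cells must be {7,9}.
The 17 across and the 16 down share only 9, so (1,1) = 9.
(1,2) = 17 − 9 = 8 completes the 17 across.
(2,1) = 16 − 9 = 7 completes the 16 down.
(2,2) = 13 − 7 = 6 completes the 13 across.

6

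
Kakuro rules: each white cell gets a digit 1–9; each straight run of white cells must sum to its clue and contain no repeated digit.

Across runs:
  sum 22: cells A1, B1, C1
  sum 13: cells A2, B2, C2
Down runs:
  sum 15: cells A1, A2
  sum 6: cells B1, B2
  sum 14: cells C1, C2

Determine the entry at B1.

5

The 22 across and the 6 down share only 5, so B1 = 5.
B2 = 6 − 5 = 1 completes the 6 down.
Nothing is forced directly, so branch on A1, whose candidates are 8 or 9. If A1 = 9: that forces C1 = 8, after which A2 would have to be in {3,4,5,7,8,9} for the 13 across but in {6} for the 15 down — contradiction. So A1 = 8.
C1 = 22 − 13 = 9 completes the 22 across.
A2 = 15 − 8 = 7 completes the 15 down.
C2 = 13 − 8 = 5 completes the 13 across.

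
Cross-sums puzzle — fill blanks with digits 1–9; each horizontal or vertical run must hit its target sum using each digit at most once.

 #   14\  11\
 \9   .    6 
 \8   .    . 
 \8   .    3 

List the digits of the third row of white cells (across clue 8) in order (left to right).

5 3

R1C1 = 9 − 6 = 3 completes the 9 across.
R2C2 = 11 − 9 = 2 completes the 11 down.
R3C1 = 8 − 3 = 5 completes the 8 across.
R2C1 = 8 − 2 = 6 completes the 8 across.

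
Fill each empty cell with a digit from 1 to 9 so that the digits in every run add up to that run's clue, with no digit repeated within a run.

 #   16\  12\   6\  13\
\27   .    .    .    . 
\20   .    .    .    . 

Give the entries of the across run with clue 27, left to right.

16 in 2 cells must be {7,9}.
Nothing is forced directly, so branch on R1C3, whose candidates are 4 or 5. If R1C3 = 4: that forces R1C1 = 9, R1C2 = 8, R1C4 = 6, R2C1 = 7, R2C2 = 4, after which R2C3 would have to be in {1,3,6,8} for the 20 across but in {2} for the 6 down — contradiction. So R1C3 = 5.
R2C3 = 6 − 5 = 1 completes the 6 down.
Nothing is forced directly, so branch on R1C1, whose candidates are 7 or 9. If R1C1 = 9: that forces R1C2 = 7, R1C4 = 6, R2C1 = 7, after which R2C2 would have to be in {3,4,8,9} for the 20 across but in {5} for the 12 down — contradiction. So R1C1 = 7.
R1C2 = 9: the only remaining digit allowed by both the 27 across and the 12 down.
R1C4 = 27 − 21 = 6 completes the 27 across.

7, 9, 5, 6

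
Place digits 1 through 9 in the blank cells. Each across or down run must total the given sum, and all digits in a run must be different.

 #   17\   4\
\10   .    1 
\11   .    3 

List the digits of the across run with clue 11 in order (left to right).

17 in 2 cells must be {8,9}; 4 in 2 cells must be {1,3}.
R1C1 = 10 − 1 = 9 completes the 10 across.
R2C1 = 11 − 3 = 8 completes the 11 across.

8 3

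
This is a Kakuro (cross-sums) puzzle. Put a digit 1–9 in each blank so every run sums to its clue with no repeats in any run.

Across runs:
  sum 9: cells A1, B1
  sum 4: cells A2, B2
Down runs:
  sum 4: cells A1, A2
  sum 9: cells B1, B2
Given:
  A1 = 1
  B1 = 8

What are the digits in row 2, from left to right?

3, 1

4 in 2 cells must be {1,3}.
A2 = 4 − 1 = 3 completes the 4 down.
B2 = 4 − 3 = 1 completes the 4 across.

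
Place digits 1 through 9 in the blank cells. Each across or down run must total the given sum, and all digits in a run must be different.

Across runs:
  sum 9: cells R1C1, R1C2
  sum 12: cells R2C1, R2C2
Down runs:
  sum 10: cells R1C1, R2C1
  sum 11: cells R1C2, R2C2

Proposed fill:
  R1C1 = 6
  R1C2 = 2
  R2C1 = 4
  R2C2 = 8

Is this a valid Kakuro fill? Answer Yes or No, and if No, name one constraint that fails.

No — the down run R1C2–R2C2 sums to 10, not 11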